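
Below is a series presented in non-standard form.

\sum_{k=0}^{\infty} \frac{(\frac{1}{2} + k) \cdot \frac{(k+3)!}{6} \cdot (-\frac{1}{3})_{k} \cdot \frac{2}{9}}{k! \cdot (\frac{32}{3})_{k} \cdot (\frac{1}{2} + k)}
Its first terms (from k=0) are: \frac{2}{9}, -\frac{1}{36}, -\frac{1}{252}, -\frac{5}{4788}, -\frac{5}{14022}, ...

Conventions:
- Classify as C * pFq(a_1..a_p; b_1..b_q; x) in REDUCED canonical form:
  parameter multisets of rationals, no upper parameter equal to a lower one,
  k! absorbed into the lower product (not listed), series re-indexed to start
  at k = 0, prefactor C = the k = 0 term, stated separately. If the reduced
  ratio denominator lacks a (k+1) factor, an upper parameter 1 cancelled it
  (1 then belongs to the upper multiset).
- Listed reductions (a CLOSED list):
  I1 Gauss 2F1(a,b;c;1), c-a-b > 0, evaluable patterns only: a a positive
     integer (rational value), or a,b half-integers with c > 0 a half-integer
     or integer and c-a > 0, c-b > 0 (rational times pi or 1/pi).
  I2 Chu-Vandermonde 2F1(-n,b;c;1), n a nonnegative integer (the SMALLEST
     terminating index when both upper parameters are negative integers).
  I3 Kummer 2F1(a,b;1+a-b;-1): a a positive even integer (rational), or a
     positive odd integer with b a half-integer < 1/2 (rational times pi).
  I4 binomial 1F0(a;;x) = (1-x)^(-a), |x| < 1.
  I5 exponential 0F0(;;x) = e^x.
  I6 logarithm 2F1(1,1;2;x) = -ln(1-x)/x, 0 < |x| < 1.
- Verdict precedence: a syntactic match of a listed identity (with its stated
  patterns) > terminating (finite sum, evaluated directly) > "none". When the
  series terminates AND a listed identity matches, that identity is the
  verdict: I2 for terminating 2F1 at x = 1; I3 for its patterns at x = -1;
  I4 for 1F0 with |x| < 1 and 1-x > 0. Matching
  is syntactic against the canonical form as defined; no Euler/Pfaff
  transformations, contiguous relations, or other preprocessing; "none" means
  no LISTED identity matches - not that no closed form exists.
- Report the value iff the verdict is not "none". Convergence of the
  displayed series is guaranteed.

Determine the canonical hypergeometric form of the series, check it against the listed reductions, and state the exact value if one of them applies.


This is \frac{2}{9} * 2F1(-\frac{1}{3}, 4; \frac{32}{3}; 1) in reduced canonical form. Verdict: the Gauss summation I1 applies (x = 1: the Gamma ratio telescopes since c-a-b = 7 > 0 and a = 4 in Z>0). Sum: \frac{8671}{45927}.

Key observation: with t_0 = \frac{2}{9}, striking the common factor k + 1/2 reduces the term (C = 2/9).
Step ratio: r(k) = 1 * (k-\frac{1}{3}) (k+4) / [(k+\frac{32}{3}) (k+1)] - rational in k. x = 1; t_0 = \frac{2}{9}; negate the roots.


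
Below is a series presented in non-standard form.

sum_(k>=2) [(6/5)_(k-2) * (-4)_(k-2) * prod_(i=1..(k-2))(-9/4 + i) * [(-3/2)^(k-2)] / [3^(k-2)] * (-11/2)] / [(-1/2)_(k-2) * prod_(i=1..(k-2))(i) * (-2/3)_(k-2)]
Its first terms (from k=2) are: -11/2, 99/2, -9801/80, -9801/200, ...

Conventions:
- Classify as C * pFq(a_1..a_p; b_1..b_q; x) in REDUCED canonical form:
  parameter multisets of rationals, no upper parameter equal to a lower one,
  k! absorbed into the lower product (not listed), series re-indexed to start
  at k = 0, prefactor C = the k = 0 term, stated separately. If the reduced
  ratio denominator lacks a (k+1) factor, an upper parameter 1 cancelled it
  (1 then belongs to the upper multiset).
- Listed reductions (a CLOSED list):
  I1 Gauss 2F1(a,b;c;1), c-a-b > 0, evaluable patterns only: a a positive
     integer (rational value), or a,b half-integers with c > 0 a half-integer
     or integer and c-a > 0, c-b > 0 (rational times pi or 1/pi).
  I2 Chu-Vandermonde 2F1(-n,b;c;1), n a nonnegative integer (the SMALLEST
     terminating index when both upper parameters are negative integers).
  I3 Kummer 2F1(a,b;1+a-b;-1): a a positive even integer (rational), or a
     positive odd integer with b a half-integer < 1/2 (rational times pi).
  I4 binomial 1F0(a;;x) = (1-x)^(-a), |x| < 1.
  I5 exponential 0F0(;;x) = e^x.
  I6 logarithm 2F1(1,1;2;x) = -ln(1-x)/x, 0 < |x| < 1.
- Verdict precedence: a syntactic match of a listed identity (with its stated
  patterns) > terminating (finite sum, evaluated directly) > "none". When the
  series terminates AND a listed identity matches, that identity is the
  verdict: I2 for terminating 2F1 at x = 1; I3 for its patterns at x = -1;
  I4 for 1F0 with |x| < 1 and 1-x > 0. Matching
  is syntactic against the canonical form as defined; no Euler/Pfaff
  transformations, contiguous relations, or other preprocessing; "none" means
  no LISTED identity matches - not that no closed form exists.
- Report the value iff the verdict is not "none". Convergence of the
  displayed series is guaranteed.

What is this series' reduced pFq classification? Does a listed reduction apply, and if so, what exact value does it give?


Prefactor -11/2, argument -1/2: 3F2 with upper {-4, -5/4, 6/5} over lower {-2/3, -1/2}. Verdict: terminating at k = 4: the factor (-4)_k kills every later term; summing the 5 survivors is exact. Sum: -10818863/80000.

Key observation: with t_0 = -11/2, the product of the first k integers (C = -11/2) is k!.
Consecutive-term ratio: r(k) = (-1/2) * (k-4) (k-5/4) (k+6/5) / [(k-2/3) (k-1/2) (k+1)] - poly over poly, x = (-1/2) from leading terms; C = -11/2 at k = 0.


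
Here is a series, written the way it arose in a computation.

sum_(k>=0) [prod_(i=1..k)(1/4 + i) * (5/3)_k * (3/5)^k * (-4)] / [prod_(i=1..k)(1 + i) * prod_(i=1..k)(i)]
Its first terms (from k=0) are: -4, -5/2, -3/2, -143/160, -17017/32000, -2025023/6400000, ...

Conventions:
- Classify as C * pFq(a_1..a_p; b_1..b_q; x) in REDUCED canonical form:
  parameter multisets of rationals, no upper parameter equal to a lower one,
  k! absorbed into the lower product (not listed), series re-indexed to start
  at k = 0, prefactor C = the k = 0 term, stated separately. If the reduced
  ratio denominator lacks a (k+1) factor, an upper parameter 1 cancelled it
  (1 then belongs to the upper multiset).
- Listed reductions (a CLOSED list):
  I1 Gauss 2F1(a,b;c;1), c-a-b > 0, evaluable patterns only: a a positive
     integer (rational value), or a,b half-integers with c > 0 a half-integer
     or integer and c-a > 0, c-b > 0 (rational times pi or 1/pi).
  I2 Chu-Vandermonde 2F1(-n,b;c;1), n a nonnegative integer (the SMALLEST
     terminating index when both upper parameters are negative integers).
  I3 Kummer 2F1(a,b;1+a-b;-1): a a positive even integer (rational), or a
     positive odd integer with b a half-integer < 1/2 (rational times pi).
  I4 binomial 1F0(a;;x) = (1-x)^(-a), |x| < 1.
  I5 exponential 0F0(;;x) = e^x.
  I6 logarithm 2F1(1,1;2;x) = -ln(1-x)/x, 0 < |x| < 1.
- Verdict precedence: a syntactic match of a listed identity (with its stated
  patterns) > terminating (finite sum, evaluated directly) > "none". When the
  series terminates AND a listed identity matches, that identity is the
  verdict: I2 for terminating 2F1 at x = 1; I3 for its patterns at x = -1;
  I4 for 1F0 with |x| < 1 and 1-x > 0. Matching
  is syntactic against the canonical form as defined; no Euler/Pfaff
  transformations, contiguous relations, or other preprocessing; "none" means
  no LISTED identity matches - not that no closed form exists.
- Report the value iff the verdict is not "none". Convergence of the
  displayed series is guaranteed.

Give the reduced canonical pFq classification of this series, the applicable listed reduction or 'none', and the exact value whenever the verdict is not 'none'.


First insight: with t_0 = -4, the lower running product (C = -4, x = 3/5) is a rising factorial.
Term ratio: r(k) = (3/5) * (k+5/4) (k+5/3) / [(k+2) (k+1)] - rational; roots negated = parameters, x = (3/5), C = -4.

At argument 3/5: a 2F1 with upper {5/4, 5/3}, lower {2}, scaled by C = -4. Verdict: none - this 2F1 at x = 3/5 matches no listed pattern, and upper {5/4, 5/3} holds no stopper.


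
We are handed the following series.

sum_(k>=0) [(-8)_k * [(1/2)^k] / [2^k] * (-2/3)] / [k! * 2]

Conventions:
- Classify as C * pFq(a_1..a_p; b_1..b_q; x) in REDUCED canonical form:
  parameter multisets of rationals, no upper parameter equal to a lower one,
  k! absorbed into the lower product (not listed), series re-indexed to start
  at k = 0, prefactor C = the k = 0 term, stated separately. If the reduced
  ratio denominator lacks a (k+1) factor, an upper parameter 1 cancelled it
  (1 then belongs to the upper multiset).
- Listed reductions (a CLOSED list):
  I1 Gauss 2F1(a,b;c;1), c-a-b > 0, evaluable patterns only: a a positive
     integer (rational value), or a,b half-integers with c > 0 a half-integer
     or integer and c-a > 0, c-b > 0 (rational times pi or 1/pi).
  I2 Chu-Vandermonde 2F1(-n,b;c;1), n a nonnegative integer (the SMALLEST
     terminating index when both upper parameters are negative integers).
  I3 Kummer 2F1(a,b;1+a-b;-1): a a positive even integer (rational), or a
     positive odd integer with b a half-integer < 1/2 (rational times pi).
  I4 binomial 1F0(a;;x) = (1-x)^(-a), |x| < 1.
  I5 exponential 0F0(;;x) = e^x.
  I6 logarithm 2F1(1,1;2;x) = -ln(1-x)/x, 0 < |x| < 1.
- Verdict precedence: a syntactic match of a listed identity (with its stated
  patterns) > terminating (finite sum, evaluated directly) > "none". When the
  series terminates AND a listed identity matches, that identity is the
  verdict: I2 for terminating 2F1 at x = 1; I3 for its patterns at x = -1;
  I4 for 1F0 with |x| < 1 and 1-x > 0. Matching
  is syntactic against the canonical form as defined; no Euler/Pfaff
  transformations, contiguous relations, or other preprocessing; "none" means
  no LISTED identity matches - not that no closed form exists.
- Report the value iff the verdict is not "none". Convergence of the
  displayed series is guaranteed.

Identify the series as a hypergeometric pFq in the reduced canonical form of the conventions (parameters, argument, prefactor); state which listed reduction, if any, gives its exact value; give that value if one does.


The series (x = 1/4) is 1F0: upper {-8}, lower {-}, prefactor -1/3. Verdict (x = 1/4): the I4 binomial reduction applies (the 1F0 binomial series: exponent 8, x = 1/4). Sum: -2187/65536.

Key step: with t_0 = -1/3, the constant factors (C = -1/3, x = 1/4) combine into one prefactor.
Consecutive-term ratio: r(k) = (1/4) * (k-8) / [(k+1)] - rational in k, leading ratio (1/4); with t_0 = -1/3, classification follows.


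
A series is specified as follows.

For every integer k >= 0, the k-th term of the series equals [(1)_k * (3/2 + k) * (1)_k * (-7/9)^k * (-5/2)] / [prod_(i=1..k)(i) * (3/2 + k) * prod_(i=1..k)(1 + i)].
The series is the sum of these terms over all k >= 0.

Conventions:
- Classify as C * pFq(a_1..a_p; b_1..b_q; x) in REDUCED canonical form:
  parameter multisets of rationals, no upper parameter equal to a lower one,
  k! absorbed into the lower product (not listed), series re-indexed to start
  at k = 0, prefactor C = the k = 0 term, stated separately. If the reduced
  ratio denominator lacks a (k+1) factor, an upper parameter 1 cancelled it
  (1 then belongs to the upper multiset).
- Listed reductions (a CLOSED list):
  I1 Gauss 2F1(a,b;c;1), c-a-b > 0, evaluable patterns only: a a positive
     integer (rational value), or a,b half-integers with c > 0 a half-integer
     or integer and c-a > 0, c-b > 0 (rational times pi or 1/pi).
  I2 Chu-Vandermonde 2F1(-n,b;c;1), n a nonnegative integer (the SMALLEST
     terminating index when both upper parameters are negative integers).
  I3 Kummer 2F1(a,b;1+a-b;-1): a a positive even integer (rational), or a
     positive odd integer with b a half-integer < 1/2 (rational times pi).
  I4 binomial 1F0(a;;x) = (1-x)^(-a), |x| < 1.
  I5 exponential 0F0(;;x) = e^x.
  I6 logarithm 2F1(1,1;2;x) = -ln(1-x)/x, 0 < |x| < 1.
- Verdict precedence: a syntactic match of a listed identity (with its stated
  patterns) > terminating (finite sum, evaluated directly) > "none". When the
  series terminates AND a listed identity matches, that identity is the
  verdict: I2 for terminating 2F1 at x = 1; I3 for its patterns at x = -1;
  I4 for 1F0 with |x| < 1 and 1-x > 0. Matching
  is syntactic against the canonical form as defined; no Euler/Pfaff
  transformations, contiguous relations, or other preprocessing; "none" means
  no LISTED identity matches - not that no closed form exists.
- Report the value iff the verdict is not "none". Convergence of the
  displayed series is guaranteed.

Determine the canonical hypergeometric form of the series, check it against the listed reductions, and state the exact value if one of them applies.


x = -7/9 here; the reduced form reads 2F1, upper {1, 1}, lower {2}, C = -5/2. Verdict at x = -7/9: logarithm (I6) matches (the logarithm: parameters (1,1;2), x = -7/9). Value: (-45/14) * ln(16/9).

The tell: t_0 = -5/2 here, and the product of the first k integers (C = -5/2) is k!.
Consecutive-term ratio: r(k) = (-7/9) * (k+1) (k+1) / [(k+2) (k+1)] - rational in k. x = (-7/9); t_0 = -5/2; negate the roots.


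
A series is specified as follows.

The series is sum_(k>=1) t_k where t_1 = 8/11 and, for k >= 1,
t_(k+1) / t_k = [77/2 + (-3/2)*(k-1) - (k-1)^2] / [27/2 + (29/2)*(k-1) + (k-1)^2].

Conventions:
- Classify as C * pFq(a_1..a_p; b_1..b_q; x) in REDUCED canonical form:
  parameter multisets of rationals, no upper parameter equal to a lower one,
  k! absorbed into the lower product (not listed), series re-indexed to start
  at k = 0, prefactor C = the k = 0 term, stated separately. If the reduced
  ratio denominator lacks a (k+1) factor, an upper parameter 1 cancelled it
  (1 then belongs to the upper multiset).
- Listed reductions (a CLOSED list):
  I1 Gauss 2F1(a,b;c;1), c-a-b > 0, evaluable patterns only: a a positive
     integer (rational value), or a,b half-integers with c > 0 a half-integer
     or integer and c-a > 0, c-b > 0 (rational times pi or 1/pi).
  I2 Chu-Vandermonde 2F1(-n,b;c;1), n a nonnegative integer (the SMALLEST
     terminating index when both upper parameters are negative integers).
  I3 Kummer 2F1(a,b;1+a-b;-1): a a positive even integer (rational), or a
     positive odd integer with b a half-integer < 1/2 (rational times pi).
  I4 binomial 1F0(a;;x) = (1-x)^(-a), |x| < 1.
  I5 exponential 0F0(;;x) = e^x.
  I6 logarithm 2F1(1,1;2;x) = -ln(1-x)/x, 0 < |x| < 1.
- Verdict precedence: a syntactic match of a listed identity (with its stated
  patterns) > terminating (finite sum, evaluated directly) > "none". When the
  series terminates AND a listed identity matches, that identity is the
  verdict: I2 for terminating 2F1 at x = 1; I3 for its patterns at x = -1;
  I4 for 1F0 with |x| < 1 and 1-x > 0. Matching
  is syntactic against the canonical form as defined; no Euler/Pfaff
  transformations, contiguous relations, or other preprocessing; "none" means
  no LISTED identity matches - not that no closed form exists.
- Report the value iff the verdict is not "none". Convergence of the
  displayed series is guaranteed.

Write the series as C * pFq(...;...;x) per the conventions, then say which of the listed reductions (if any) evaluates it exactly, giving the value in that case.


x = -1 here; the reduced form reads 2F1, upper {-11/2, 7}, lower {27/2}, C = 8/11. Verdict: Kummer's theorem (I3) fires (x = -1; c = 27/2 equals 1+a-b for upper {-11/2, 7}: listed pattern). Sum: (84504875/33554432) * pi.

Key observation: t_0 being 8/11, roots of the ratio polynomials (C = 8/11, x = -1) are the negated parameters.
Adjacent-term ratio: r(k) = (-1) * (k-11/2) (k+7) / [(k+27/2) (k+1)] - rational in k. x = (-1); t_0 = 8/11; negate the roots.


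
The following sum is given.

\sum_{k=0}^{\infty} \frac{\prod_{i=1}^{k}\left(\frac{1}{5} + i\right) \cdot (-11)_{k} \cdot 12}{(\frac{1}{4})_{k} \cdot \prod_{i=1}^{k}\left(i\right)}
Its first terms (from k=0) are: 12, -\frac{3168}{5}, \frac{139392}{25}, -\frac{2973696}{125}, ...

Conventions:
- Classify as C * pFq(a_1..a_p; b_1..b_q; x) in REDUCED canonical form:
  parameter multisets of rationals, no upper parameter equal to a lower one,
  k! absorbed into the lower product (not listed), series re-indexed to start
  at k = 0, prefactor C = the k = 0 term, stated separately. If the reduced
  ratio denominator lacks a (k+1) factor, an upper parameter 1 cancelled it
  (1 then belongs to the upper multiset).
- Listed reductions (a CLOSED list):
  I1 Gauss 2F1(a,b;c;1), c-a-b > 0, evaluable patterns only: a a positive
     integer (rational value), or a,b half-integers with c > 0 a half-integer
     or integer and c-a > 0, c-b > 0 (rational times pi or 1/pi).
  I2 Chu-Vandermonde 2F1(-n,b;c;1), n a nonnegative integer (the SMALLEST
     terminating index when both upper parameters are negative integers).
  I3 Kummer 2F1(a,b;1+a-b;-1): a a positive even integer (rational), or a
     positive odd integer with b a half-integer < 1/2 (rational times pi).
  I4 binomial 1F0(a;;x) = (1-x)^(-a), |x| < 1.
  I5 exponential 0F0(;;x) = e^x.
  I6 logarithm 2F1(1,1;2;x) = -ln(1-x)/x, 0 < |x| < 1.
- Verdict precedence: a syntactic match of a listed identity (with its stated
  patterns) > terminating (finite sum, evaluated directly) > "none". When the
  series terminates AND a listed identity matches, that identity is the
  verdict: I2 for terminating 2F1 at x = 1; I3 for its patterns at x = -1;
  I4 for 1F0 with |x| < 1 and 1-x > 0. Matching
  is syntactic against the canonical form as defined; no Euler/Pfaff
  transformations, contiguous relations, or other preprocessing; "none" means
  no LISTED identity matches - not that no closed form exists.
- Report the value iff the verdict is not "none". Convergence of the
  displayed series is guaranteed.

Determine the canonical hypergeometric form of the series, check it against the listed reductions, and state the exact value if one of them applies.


Key observation: from the first term 12: the running product (C = 12) telescopes to a rising factorial.
Ratio: r(k) = 1 * (k-11) (k+\frac{6}{5}) / [(k+\frac{1}{4}) (k+1)] - rational in k, leading ratio 1; with t_0 = 12, classification follows.

This is 12 * 2F1(-11, \frac{6}{5}; \frac{1}{4}; 1) in reduced canonical form. Verdict: Chu-Vandermonde (I2) matches (terminating 2F1 at x = 1 with n = 11, b = 6/5, c = \frac{1}{4}). Hence: -\frac{190468674387684}{1447344970703125}.


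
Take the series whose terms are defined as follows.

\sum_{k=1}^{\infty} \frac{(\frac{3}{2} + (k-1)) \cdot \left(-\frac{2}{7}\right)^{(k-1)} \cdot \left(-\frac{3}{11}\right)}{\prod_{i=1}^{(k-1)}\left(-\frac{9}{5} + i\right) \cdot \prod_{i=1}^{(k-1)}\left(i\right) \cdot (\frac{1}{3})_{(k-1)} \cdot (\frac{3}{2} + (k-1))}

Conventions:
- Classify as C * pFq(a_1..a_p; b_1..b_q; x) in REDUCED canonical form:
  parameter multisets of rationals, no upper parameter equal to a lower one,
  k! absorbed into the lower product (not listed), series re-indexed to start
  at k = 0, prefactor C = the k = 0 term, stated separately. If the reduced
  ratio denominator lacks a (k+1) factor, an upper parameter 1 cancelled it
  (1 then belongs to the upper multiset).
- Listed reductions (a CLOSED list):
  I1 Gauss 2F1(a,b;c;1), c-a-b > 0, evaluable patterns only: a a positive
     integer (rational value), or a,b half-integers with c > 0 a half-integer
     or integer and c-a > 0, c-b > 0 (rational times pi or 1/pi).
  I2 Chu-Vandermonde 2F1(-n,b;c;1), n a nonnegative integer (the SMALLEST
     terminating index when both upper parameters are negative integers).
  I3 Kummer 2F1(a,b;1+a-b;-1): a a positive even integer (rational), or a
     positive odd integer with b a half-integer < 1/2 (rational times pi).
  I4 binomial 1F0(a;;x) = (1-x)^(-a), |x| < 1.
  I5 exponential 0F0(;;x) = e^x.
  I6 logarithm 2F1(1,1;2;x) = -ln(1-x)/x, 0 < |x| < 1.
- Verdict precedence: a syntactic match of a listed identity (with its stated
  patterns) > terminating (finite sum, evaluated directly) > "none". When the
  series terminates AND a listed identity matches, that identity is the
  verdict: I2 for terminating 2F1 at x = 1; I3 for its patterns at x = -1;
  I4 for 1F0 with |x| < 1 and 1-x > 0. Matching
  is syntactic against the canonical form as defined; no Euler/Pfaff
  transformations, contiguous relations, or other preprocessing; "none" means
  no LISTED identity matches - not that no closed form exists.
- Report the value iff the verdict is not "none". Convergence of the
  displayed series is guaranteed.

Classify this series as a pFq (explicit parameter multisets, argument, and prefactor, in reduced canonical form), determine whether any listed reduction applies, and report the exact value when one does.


x = -\frac{2}{7} here; the reduced form reads 0F2, upper {-}, lower {-\frac{4}{5}, \frac{1}{3}}, C = -\frac{3}{11}. Verdict: none. Every listed pattern misses the 0F2 form at -\frac{2}{7}, upper {-}.

The tell: with t_0 = -\frac{3}{11}, striking the common factor k + 3/2 reduces the term (C = -3/11, x = -2/7).
Ratio: r(k) = -\frac{2}{7} * 1 / [(k-\frac{4}{5}) (k+\frac{1}{3}) (k+1)] ; factor over Q: parameters, x = -\frac{2}{7}, and C = -\frac{3}{11}.


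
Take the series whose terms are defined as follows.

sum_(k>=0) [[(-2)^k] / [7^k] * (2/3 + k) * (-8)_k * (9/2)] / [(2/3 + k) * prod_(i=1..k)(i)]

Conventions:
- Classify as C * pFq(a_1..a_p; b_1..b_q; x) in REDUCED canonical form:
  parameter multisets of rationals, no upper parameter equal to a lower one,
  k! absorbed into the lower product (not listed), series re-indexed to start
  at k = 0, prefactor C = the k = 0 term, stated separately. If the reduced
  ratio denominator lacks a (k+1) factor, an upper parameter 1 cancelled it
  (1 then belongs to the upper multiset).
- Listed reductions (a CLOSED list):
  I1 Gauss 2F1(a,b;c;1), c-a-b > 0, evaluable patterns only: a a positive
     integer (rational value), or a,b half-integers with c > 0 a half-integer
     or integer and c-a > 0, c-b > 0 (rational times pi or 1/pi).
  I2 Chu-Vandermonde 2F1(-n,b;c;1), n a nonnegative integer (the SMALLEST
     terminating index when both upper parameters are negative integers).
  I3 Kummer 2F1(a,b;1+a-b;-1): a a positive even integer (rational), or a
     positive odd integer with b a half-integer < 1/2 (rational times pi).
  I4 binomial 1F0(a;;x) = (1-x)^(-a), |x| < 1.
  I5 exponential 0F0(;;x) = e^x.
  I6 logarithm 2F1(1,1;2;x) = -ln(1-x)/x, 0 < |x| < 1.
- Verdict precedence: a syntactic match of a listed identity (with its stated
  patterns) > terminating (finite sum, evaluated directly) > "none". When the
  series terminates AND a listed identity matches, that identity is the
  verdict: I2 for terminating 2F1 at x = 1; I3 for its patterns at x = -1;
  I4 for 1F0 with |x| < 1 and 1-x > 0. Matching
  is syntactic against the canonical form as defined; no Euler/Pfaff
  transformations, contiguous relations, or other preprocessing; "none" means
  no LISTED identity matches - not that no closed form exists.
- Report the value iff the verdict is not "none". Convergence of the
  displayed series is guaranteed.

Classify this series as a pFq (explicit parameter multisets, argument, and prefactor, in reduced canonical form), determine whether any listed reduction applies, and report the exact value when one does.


With C = 9/2: the canonical form is 1F0(-8; -; -2/7). Verdict at x = -2/7: the I4 binomial reduction matches (the 1F0 binomial series: exponent 8, x = -2/7). Value: 387420489/11529602.

The tell: x = (-2/7) and k + 2/3 divides numerator and denominator alike; C = 9/2 after cancelling.
Ratio: r(k) = (-2/7) * (k-8) / [(k+1)] - poly over poly, x = (-2/7) from leading terms; C = 9/2 at k = 0.


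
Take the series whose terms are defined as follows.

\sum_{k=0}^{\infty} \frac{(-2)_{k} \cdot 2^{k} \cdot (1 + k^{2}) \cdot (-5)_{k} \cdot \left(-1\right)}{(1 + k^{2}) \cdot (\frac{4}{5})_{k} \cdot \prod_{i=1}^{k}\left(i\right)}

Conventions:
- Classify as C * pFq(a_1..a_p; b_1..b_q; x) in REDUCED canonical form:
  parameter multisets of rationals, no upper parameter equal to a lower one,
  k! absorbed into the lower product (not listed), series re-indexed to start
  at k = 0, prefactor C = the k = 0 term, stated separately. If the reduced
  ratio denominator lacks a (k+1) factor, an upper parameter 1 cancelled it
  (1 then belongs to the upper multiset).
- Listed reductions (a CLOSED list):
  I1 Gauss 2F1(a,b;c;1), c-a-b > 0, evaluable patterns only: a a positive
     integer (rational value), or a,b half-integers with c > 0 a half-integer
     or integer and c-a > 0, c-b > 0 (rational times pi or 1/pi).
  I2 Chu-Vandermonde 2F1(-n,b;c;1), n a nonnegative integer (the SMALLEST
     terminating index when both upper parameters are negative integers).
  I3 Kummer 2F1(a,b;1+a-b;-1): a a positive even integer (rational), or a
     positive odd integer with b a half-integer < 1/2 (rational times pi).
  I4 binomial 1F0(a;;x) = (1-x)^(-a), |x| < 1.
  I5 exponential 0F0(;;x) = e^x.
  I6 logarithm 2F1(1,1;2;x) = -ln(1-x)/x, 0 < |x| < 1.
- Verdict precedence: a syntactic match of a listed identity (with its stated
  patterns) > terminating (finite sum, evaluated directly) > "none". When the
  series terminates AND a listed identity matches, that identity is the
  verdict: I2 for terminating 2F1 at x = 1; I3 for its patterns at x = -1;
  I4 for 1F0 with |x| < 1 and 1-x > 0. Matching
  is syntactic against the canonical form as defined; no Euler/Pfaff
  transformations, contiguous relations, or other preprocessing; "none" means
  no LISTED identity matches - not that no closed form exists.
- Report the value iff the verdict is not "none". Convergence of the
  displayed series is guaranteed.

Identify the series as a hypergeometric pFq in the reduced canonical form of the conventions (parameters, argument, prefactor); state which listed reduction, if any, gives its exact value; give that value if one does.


The series (x = 2) is 2F1: upper {-5, -2}, lower {\frac{4}{5}}, prefactor -1. Verdict: terminating - upper parameter -2 makes this a finite sum (last index 2), evaluated exactly. Hence: -\frac{734}{9}.

The tell: x = 2 and the product of the first k integers (C = -1) is k!.
Adjacent-term ratio: r(k) = 2 * (k-5) (k-2) / [(k+\frac{4}{5}) (k+1)] - poly over poly, x = 2 from leading terms; C = -1 at k = 0.


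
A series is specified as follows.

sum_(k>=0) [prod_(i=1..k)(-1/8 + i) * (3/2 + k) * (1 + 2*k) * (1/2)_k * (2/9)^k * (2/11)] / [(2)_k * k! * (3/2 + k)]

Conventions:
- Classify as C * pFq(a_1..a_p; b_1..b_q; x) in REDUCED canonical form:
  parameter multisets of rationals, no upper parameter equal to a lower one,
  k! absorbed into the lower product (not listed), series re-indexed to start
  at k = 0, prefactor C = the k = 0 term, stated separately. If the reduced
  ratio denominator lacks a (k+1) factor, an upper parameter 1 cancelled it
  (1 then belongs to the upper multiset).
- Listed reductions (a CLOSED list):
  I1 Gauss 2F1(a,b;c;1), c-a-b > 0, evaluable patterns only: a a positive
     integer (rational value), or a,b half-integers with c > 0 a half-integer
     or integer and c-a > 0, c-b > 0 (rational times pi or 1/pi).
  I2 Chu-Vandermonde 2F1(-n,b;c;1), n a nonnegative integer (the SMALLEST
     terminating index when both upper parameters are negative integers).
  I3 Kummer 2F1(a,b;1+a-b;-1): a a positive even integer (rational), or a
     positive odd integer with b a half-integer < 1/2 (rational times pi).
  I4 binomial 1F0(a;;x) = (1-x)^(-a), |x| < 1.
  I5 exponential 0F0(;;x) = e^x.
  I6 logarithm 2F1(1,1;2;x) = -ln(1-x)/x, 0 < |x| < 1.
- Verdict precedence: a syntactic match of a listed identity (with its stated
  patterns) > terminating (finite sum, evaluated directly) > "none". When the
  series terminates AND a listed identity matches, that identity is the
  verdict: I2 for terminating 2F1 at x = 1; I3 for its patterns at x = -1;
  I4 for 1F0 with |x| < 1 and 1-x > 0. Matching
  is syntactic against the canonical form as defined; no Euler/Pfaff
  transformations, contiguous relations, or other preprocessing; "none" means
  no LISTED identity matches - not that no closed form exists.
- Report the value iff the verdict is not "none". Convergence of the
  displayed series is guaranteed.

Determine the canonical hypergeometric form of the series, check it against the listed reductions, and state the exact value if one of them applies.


x = 2/9 here; the reduced form reads 2F1, upper {7/8, 3/2}, lower {2}, C = 2/11. Verdict: none - this 2F1 at x = 2/9 matches no listed pattern, and upper {7/8, 3/2} holds no stopper.

First insight: t_0 = 2/11 here, and the (2k+1) factor (C = 2/11) shifts (1/2)_k to (3/2)_k.
Step ratio: r(k) = (2/9) * (k+7/8) (k+3/2) / [(k+2) (k+1)] - poly over poly, x = (2/9) from leading terms; C = 2/11 at k = 0.


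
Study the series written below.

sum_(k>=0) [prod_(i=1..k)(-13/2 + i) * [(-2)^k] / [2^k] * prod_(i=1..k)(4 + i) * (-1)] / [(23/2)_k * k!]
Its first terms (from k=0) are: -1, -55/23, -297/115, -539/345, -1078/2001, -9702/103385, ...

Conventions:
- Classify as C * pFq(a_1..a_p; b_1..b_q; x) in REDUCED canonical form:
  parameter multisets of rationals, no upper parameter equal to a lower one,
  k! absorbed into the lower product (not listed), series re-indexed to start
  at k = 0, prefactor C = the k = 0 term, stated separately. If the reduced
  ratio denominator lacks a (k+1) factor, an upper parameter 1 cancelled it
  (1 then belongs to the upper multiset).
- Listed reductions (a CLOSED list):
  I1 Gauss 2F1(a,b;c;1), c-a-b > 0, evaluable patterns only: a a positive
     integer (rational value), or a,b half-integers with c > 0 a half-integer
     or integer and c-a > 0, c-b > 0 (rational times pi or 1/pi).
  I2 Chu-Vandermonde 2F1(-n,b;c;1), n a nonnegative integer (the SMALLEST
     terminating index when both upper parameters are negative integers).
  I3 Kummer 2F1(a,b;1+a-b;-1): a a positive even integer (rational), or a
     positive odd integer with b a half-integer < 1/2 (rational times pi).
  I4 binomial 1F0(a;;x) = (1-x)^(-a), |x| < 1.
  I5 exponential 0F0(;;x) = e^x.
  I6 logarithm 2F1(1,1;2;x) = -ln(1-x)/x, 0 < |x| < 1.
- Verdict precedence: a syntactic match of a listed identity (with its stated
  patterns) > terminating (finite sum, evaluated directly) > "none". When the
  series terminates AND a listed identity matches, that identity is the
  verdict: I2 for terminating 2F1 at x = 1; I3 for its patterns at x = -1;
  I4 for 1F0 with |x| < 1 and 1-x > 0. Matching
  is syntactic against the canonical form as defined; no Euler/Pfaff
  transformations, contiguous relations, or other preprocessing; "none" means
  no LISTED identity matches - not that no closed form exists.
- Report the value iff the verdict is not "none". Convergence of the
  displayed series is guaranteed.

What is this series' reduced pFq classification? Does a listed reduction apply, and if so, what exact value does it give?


Prefactor -1, argument -1: 2F1 with upper {-11/2, 5} over lower {23/2}. Verdict at x = -1: Kummer's theorem (I3) matches (x = -1; c = 23/2 equals 1+a-b for upper {-11/2, 5}: listed pattern). Value: (-43648605/16777216) * pi.

Structural cue: with t_0 = -1, the two k-th powers (prefactor -1) combine into one argument.
Step ratio: r(k) = (-1) * (k-11/2) (k+5) / [(k+23/2) (k+1)] - rational; roots negated = parameters, x = (-1), C = -1.


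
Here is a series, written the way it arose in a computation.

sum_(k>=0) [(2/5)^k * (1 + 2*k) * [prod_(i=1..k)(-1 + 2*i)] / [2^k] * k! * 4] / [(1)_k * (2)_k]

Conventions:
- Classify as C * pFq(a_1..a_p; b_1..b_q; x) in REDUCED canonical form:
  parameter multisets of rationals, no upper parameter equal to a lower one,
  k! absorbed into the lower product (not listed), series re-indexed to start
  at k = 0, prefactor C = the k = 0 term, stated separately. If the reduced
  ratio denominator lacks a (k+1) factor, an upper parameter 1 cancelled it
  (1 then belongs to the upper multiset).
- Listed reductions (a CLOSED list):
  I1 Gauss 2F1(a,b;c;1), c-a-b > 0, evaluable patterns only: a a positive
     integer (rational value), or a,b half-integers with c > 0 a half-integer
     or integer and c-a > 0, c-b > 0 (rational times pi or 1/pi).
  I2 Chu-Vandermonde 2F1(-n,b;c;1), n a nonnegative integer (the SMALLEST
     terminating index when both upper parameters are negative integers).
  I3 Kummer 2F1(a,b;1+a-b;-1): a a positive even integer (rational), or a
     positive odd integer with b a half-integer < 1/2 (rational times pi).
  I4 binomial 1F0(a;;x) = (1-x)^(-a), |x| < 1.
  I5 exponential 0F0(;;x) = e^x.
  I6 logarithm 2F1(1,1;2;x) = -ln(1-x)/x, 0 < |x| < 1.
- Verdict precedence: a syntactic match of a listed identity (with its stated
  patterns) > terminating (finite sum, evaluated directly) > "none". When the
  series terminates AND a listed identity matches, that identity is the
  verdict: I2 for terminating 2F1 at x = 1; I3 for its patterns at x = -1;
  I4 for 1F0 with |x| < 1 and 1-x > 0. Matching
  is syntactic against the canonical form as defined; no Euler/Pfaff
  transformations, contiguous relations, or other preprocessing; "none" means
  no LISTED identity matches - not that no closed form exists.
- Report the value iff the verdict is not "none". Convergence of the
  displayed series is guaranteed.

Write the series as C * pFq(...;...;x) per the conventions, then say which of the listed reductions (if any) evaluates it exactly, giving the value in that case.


Structural cue: t_0 = 4 here, and (1)_k (prefactor 4) is k! itself.
Step ratio: r(k) = (2/5) * (k+1) (k+3/2) / [(k+2) (k+1)] ; factor over Q: parameters, x = (2/5), and C = 4.

This is 4 * 2F1(1, 3/2; 2; 2/5) in reduced canonical form. Verdict: none - at argument 2/5 the multisets {1, 3/2} ; {2} match no listed identity.


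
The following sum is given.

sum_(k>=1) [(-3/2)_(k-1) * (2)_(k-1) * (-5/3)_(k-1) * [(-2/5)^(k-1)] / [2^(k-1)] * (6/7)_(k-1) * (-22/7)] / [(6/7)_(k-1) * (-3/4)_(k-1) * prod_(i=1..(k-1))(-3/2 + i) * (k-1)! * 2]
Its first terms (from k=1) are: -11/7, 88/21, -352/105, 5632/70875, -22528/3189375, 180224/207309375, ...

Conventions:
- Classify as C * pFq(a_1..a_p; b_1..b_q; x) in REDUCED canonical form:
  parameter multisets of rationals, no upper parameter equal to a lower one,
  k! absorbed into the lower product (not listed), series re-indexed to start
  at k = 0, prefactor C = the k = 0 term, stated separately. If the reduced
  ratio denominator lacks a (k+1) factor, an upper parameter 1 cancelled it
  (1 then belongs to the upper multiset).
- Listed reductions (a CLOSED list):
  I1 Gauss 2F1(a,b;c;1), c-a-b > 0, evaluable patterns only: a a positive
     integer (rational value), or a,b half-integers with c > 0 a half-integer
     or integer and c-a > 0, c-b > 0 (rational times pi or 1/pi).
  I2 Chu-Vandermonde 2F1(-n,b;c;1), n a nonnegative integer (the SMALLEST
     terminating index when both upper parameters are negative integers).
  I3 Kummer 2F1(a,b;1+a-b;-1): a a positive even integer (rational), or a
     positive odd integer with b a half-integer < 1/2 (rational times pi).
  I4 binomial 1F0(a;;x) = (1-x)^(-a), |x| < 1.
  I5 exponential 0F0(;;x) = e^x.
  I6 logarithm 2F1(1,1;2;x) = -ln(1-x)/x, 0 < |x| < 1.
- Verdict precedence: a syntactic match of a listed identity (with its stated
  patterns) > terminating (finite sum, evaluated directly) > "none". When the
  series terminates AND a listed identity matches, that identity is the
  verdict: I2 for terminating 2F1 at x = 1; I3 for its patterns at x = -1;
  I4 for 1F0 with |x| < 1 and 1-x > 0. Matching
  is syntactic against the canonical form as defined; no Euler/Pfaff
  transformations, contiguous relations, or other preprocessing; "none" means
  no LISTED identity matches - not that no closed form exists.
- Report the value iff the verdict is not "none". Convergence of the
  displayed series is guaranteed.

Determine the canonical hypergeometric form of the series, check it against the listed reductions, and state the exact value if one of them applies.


The series (x = -1/5) is 3F2: upper {-5/3, -3/2, 2}, lower {-3/4, -1/2}, prefactor -11/7. Verdict: no listed reduction: x = -1/5 and upper {-5/3, -3/2, 2} fail every I1-I6 pattern.

First insight: with t_0 = -11/7, the constant factors (C = -11/7, x = -1/5) combine into one prefactor.
Term ratio: r(k) = (-1/5) * (k-5/3) (k-3/2) (k+2) / [(k-3/4) (k-1/2) (k+1)] - rational; roots negated = parameters, x = (-1/5), C = -11/7.


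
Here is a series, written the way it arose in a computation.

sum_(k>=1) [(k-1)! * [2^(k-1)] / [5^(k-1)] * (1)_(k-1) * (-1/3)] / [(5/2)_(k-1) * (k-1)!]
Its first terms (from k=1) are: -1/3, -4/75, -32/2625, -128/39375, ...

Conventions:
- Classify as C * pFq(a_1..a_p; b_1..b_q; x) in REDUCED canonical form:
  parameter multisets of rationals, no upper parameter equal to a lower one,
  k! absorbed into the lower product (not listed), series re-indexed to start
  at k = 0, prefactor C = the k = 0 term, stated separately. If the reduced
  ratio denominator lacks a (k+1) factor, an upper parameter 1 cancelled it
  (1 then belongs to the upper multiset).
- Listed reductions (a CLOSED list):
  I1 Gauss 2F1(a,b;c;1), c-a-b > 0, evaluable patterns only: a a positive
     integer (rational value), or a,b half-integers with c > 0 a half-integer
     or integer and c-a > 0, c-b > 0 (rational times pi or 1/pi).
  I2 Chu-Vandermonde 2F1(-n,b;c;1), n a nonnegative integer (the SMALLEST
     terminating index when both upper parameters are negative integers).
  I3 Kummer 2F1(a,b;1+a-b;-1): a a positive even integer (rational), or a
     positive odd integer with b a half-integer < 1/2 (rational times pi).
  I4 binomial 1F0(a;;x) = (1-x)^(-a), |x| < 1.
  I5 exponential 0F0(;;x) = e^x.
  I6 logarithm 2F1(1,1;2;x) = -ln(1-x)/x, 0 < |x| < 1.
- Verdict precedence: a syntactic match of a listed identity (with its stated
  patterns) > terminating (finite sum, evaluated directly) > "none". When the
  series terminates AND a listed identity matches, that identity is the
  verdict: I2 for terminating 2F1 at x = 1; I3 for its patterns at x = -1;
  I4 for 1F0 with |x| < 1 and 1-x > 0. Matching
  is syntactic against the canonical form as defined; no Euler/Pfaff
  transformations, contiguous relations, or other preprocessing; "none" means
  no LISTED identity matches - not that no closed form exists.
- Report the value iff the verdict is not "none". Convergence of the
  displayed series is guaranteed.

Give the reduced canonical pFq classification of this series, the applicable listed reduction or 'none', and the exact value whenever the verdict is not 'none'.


Prefactor -1/3, argument 2/5: 2F1 with upper {1, 1} over lower {5/2}. Verdict: none (x = 2/5): each listed identity misses the multisets {1, 1} ; {5/2}.

The tell: from the first term -1/3: the factorial ratio (C = -1/3) (k+a-1)!/(a-1)! is a rising factorial (a)_k.
Adjacent-term ratio: r(k) = (2/5) * (k+1) (k+1) / [(k+5/2) (k+1)] - rational in k. x = (2/5); t_0 = -1/3; negate the roots.


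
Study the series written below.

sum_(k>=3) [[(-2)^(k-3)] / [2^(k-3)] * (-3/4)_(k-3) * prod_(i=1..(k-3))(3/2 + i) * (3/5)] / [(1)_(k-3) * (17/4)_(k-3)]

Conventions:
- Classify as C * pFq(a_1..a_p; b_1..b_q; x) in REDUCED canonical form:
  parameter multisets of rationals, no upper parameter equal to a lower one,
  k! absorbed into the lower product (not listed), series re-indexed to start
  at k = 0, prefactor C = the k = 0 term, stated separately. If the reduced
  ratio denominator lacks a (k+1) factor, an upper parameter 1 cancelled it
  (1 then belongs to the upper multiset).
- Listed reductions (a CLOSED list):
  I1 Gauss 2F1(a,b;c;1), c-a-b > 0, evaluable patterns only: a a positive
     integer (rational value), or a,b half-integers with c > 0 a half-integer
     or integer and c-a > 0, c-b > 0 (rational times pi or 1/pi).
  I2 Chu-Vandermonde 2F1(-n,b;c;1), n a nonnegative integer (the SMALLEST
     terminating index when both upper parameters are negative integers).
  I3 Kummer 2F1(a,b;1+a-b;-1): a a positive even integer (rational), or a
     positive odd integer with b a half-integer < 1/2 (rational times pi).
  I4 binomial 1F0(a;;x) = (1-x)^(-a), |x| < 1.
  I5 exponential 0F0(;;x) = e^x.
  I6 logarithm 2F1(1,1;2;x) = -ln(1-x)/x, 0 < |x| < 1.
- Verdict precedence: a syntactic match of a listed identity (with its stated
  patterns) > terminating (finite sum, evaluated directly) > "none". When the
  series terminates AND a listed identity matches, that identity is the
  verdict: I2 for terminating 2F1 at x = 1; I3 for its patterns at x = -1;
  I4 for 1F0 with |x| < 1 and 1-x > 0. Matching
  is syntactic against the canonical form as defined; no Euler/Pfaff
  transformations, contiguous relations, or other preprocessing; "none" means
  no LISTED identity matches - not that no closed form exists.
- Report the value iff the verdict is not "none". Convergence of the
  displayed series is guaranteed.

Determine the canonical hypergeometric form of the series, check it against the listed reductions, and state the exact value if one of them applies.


The tell: t_0 = 3/5 here, and the two k-th powers (C = 3/5, x = -1) combine into one argument.
Adjacent-term ratio: r(k) = (-1) * (k-3/4) (k+5/2) / [(k+17/4) (k+1)] ; factor over Q: parameters, x = (-1), and C = 3/5.

The series (x = -1) is 2F1: upper {-3/4, 5/2}, lower {17/4}, prefactor 3/5. Verdict: none. No listed pattern accepts 2F1(-3/4, 5/2; 17/4; -1).
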